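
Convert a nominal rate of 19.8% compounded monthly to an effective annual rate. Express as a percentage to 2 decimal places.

21.70%

EAR = (1 + 19.8%/12)^12 − 1 = (1 + 0.0165)^12 − 1.
(1 + 0.0165)^12 ≈ 1.216994, so EAR ≈ 21.69944%.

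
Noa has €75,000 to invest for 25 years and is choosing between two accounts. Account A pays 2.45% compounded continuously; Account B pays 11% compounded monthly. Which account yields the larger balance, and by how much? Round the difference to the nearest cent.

A: e^(0.0245·25) = e^0.6125 ≈ 1.84503823342, so 75,000 × 1.84503823342 ≈ 138,377.8675.
B: (1 + 0.11/12)^300 ≈ 15.44788858902, so 75,000 × 15.44788858902 ≈ 1,158,591.6442.
Difference ≈ 1,020,213.7767 in favor of B.

Account B, by €1,020,213.78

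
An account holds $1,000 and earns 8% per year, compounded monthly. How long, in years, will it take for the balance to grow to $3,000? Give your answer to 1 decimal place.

We need (1 + 0.00666667)^(12t) = 3, so 12t = ln 3 / ln 1.006667 ≈ 165.3405.
t ≈ 165.3405/12 = 13.7784 years.

13.8 years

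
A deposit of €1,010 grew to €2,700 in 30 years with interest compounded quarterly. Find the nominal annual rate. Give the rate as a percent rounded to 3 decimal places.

(1 + r/4)^120 = 2,700/1,010 = 2.67327.
1 + r/4 = 2.67327^(1/120) ≈ 1.008228, so r/4 ≈ 0.00822784.
r ≈ 4·0.00822784 = 3.29114%.

3.291%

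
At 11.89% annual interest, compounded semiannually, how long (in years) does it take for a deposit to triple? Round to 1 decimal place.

(1 + 0.05945)^(2t) = 3.
2t = ln 3 / ln(1 + 0.05945) ≈ 1.0986/0.0577499 ≈ 19.0236.
t ≈ 9.5118.

9.5 years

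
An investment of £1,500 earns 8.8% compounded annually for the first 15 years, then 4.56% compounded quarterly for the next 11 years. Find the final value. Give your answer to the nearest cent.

After 15 years at 8.8%: 1,500 × 3.543508105 ≈ 5,315.2622.
Then 11 years at 4.56%: 5,315.2622 × 1.646682117 ≈ 8,752.5471.

£8,752.55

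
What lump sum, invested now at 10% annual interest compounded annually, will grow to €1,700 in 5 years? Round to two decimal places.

€1,055.57

Growth factor = (1 + 0.1)^5 ≈ 1.61051.
P = 1,700/1.61051 ≈ 1,055.5662.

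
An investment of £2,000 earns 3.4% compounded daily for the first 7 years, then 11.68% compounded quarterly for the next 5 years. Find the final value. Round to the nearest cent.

After 7 years at 3.4%: 2,000 × 1.26869513 ≈ 2,537.3903.
Then 5 years at 11.68%: 2,537.3903 × 1.778261192 ≈ 4,512.1426.

£4,512.14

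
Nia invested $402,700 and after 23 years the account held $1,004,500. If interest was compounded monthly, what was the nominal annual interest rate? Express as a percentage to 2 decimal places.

3.98%

(1 + r/12)^276 = 1,004,500/402,700 = 2.49441.
1 + r/12 = 2.49441^(1/276) ≈ 1.003317, so r/12 ≈ 0.00331728.
r ≈ 12·0.00331728 = 3.98073%.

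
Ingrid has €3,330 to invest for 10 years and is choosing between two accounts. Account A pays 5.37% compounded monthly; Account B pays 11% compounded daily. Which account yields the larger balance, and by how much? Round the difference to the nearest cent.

A: (1 + 0.004475)^120 ≈ 1.708818225, so 3,330 × 1.708818225 ≈ 5,690.3647.
B: (1 + 0.11/365)^3650 ≈ 3.0036682144, so 3,330 × 3.0036682144 ≈ 10,002.2152.
Difference ≈ 4,311.8505 in favor of B.

Account B, by €4,311.85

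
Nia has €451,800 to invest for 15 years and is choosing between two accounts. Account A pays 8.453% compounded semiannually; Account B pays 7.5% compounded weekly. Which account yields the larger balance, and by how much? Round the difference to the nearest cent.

Account A, by €173,680.36

Account A growth factor: (1 + 0.042265)^30 ≈ 3.462139977436; balance ≈ 1,564,194.8418.
Account B growth factor: (1 + 0.075/52)^780 ≈ 3.077721286662; balance ≈ 1,390,514.4773.
Account A is larger by 173,680.3645.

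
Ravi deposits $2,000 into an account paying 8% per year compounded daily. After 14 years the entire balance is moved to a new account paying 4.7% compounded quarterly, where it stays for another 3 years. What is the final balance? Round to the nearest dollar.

$7,051

After 14 years at 8%: 2,000 × 3.064478102 ≈ 6,128.9562.
Then 3 years at 4.7%: 6,128.9562 × 1.150478632 ≈ 7,051.2331.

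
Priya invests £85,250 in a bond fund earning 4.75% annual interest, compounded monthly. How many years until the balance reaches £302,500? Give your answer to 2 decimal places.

(1 + 0.00395833)^(12t) = 302,500/85,250 = 3.5484.
12t·ln(1 + 0.00395833) = ln(3.5484); 12t = 1.2665/0.00395052 ≈ 320.5890.
t ≈ 26.7157 years.

26.72 years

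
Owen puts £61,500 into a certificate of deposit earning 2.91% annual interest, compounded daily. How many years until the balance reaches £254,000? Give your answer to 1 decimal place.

48.7 years

(1 + 0.000079726)^(365t) = 254,000/61,500 = 4.1301.
365t·ln(1 + 0.000079726) = ln(4.1301); 365t = 1.4183/7.97228e-05 ≈ 17790.3462.
t ≈ 48.7407 years.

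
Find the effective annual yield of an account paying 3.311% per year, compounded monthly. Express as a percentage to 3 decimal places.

One year is 12 periods at 0.00275917 each: (1 + 0.00275917)^12 ≈ 1.033617.
EAR = 1.033617 − 1 ≈ 3.36171%.

3.362%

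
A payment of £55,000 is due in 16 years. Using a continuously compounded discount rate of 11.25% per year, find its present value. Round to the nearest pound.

£9,091

P = A·e^(−rt) = 55,000·e^(−1.8).
e^(−1.8) ≈ 0.16529888822, so P ≈ 9,091.4389.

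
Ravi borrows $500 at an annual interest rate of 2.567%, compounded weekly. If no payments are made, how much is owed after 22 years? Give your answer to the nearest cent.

$879.37

Periodic rate = 2.567%/52 = 0.000493654; periods = 52·22 = 1144.
A = 500·(1 + 0.02567/52)^1144 ≈ 500·1.75874529 ≈ 879.3726.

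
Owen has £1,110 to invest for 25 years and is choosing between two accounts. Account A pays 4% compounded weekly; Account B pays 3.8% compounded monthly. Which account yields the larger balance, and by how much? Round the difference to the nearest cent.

Account A, by £150.30

Account A growth factor: (1 + 0.04/52)^1300 ≈ 2.717237072; balance ≈ 3,016.1332.
Account B growth factor: (1 + 0.038/12)^300 ≈ 2.581831424; balance ≈ 2,865.8329.
Account A is larger by 150.3003.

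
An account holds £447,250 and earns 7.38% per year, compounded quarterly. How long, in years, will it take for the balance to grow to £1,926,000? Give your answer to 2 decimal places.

(1 + 0.01845)^(4t) = 1,926,000/447,250 = 4.3063.
4t·ln(1 + 0.01845) = ln(4.3063); 4t = 1.4601/0.0182819 ≈ 79.8651.
t ≈ 19.9663 years.

19.97 years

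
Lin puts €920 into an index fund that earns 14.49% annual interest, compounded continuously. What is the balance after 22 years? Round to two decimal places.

A = P·e^(rt) = 920·e^(0.1449·22) = 920·e^3.1878.
e^3.1878 ≈ 24.235051638, so A ≈ 22,296.2475.

€22,296.25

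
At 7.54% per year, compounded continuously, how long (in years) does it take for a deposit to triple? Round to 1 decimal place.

e^(0.0754t) = 3, so 0.0754t = ln 3 ≈ 1.0986.
t ≈ 1.0986/0.0754 ≈ 14.5705.

14.6 years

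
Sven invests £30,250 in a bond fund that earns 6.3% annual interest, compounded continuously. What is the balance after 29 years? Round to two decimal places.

£188,010.19

A = P·e^(rt) = 30,250·e^(0.063·29) = 30,250·e^1.827.
e^1.827 ≈ 6.21521302301, so A ≈ 188,010.1939.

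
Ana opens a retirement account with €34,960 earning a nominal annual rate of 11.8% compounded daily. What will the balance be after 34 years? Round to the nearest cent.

€1,930,542.20

Periodic rate = 11.8%/365 = 0.000323288; periods = 365·34 = 12410.
A = 34,960·(1 + 0.118/365)^12410 ≈ 34,960·55.22145883047 ≈ 1,930,542.2007.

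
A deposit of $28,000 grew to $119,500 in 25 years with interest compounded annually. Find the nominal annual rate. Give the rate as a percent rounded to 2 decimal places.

5.98%

(1 + r)^25 = 119,500/28,000 = 4.26786.
1 + r = 4.26786^(1/25) ≈ 1.059762, so r ≈ 0.0597621.
r ≈ 5.97621%.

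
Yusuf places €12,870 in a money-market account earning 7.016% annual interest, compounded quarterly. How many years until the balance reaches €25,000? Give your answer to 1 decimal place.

We need (1 + 0.01754)^(4t) = 1.9425, so 4t = ln 1.9425 / ln 1.01754 ≈ 38.1860.
t ≈ 38.1860/4 = 9.5465 years.

9.5 years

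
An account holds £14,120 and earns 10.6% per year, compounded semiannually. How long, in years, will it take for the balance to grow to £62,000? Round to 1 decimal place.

14.3 years

We need (1 + 0.053)^(2t) = 4.3909, so 2t = ln 4.3909 / ln 1.053 ≈ 28.6493.
t ≈ 28.6493/2 = 14.3246 years.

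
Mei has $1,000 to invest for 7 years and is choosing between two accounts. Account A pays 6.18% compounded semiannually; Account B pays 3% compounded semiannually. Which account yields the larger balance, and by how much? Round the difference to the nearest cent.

A: (1 + 0.0309)^14 ≈ 1.531198711, so 1,000 × 1.531198711 ≈ 1,531.1987.
B: (1 + 0.015)^14 ≈ 1.231755731, so 1,000 × 1.231755731 ≈ 1,231.7557.
Difference ≈ 299.4430 in favor of A.

Account A, by $299.44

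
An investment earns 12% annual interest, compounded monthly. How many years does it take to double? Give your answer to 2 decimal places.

5.81 years

(1 + 0.01)^(12t) = 2.
12t = ln 2 / ln(1 + 0.01) ≈ 0.69315/0.00995033 ≈ 69.6607.
t ≈ 5.8051.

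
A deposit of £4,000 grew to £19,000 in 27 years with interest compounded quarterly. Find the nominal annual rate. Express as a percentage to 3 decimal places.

5.813%

(1 + r/4)^108 = 19,000/4,000 = 4.75.
1 + r/4 = 4.75^(1/108) ≈ 1.014532, so r/4 ≈ 0.0145318.
r ≈ 4·0.0145318 = 5.81274%.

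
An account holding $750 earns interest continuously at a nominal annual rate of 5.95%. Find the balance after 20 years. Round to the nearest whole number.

$2,465

A = P·e^(rt) = 750·e^(0.0595·20) = 750·e^1.19.
e^1.19 ≈ 3.287081207, so A ≈ 2,465.3109.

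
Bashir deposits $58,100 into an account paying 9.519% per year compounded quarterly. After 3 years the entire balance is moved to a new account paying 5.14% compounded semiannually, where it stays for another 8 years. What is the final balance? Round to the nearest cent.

After 3 years at 9.519%: 58,100 × 1.32607710397 ≈ 77,045.0797.
Then 8 years at 5.14%: 77,045.0797 × 1.50080990836 ≈ 115,630.0191.

$115,630.02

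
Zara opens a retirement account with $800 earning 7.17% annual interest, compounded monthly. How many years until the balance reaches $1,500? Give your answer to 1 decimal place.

8.8 years

(1 + 0.005975)^(12t) = 1,500/800 = 1.875.
12t·ln(1 + 0.005975) = ln(1.875); 12t = 0.62861/0.00595722 ≈ 105.5205.
t ≈ 8.7934 years.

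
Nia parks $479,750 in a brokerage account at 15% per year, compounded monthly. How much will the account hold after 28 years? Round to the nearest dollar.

Growth factor = (1 + 0.0125)^336 ≈ 64.9726699725.
A ≈ 479,750 × 64.9726699725 ≈ 31,170,638.4193.

$31,170,638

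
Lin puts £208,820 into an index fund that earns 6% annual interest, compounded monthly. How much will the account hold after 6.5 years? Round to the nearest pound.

Periodic rate = 6%/12 = 0.005; periods = 12·6.5 = 78.
A = 208,820·(1 + 0.005)^78 ≈ 208,820·1.47554621701 ≈ 308,123.5610.

£308,124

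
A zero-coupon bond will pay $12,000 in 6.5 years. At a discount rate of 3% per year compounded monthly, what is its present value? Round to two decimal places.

$9,876.42

Growth factor = (1 + 0.0025)^78 ≈ 1.2150152832.
P = 12,000/1.2150152832 ≈ 9,876.4190.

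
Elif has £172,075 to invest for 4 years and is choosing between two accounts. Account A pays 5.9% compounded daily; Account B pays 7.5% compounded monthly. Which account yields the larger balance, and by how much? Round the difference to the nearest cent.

A: (1 + 0.059/365)^1460 ≈ 1.26615016203, so 172,075 × 1.26615016203 ≈ 217,872.7891.
B: (1 + 0.00625)^48 ≈ 1.34859915134, so 172,075 × 1.34859915134 ≈ 232,060.1990.
Difference ≈ 14,187.4098 in favor of B.

Account B, by £14,187.41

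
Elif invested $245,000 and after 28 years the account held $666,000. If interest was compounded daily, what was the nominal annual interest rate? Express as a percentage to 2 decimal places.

3.57%

(1 + r/365)^10220 = 666,000/245,000 = 2.71837.
1 + r/365 = 2.71837^(1/10220) ≈ 1.000098, so r/365 ≈ 0.0000978552.
r ≈ 365·0.0000978552 = 3.57172%.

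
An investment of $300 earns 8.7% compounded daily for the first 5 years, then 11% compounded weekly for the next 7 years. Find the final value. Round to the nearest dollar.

$1,000

After 5 years at 8.7%: 300 × 1.544882979 ≈ 463.4649.
Then 7 years at 11%: 463.4649 × 2.158010481 ≈ 1,000.1621.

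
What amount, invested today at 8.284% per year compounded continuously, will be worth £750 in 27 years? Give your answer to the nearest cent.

P = A·e^(−rt) = 750·e^(−2.23668).
e^(−2.23668) ≈ 0.106812534, so P ≈ 80.1094.

£80.11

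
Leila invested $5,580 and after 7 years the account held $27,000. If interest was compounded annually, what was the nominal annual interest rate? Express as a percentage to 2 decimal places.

25.26%

(1 + r)^7 = 27,000/5,580 = 4.83871.
1 + r = 4.83871^(1/7) ≈ 1.252618, so r ≈ 0.252618.
r ≈ 25.26176%.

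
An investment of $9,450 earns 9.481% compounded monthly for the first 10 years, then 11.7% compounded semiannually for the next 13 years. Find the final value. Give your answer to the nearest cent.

$106,544.43

Phase 1: 9,450·(1 + 0.09481/12)^120 ≈ 24,297.8766.
Phase 2: 24,297.8766·(1 + 0.0585)^26 ≈ 106,544.4282.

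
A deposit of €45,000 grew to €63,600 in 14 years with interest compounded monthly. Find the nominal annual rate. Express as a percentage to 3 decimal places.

(1 + r/12)^168 = 63,600/45,000 = 1.41333.
1 + r/12 = 1.41333^(1/168) ≈ 1.002061, so r/12 ≈ 0.00206135.
r ≈ 12·0.00206135 = 2.47362%.

2.474%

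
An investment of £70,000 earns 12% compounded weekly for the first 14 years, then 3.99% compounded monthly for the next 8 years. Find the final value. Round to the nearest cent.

Phase 1: 70,000·(1 + 0.12/52)^728 ≈ 374,862.6745.
Phase 2: 374,862.6745·(1 + 0.003325)^96 ≈ 515,547.9218.

£515,547.92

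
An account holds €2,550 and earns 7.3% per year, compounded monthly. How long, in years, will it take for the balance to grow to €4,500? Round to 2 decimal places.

7.80 years

We need (1 + 0.00608333)^(12t) = 1.7647, so 12t = ln 1.7647 / ln 1.006083 ≈ 93.6509.
t ≈ 93.6509/12 = 7.8042 years.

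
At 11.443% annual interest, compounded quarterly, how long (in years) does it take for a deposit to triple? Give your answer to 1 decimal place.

9.7 years

(1 + 0.0286075)^(4t) = 3.
4t = ln 3 / ln(1 + 0.0286075) ≈ 1.0986/0.0282059 ≈ 38.9497.
t ≈ 9.7374.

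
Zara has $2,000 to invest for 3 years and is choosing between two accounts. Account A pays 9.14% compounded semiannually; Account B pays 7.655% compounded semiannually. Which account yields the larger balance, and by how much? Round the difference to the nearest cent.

Account A, by $109.45

Account A growth factor: (1 + 0.0457)^6 ≈ 1.307502862; balance ≈ 2,615.0057.
Account B growth factor: (1 + 0.038275)^6 ≈ 1.252778762; balance ≈ 2,505.5575.
Account A is larger by 109.4482.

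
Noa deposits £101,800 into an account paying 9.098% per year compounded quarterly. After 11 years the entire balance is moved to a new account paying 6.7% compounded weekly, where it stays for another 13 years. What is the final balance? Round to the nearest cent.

£653,941.42

Phase 1: 101,800·(1 + 0.022745)^44 ≈ 273,849.4278.
Phase 2: 273,849.4278·(1 + 0.067/52)^676 ≈ 653,941.4217.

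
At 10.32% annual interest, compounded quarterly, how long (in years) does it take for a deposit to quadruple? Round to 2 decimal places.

(1 + 0.0258)^(4t) = 4.
4t = ln 4 / ln(1 + 0.0258) ≈ 1.3863/0.0254728 ≈ 54.4225.
t ≈ 13.6056.

13.61 years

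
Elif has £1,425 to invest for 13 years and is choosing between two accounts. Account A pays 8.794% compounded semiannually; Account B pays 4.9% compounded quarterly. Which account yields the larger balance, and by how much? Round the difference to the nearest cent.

Account A, by £1,678.20

A: (1 + 0.04397)^26 ≈ 3.061177325, so 1,425 × 3.061177325 ≈ 4,362.1777.
B: (1 + 0.01225)^52 ≈ 1.88349661, so 1,425 × 1.88349661 ≈ 2,683.9827.
Difference ≈ 1,678.1950 in favor of A.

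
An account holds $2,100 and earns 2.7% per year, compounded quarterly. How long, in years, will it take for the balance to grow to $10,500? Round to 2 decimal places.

59.81 years

(1 + 0.00675)^(4t) = 10,500/2,100 = 5.
4t·ln(1 + 0.00675) = ln(5); 4t = 1.6094/0.00672732 ≈ 239.2391.
t ≈ 59.8098 years.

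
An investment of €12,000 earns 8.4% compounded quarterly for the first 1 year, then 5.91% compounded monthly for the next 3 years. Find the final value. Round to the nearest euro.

€15,563

Phase 1: 12,000·(1 + 0.021)^4 ≈ 13,040.1989.
Phase 2: 13,040.1989·(1 + 0.004925)^36 ≈ 15,563.0830.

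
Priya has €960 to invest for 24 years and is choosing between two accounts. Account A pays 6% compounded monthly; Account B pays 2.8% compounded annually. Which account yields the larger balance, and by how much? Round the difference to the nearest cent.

Account A, by €2,174.81

Account A growth factor: (1 + 0.005)^288 ≈ 4.205578908; balance ≈ 4,037.3558.
Account B growth factor: (1 + 0.028)^24 ≈ 1.940147515; balance ≈ 1,862.5416.
Account A is larger by 2,174.8141.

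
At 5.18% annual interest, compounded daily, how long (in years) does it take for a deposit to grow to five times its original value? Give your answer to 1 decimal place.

(1 + 0.000141918)^(365t) = 5.
365t = ln 5 / ln(1 + 0.000141918) ≈ 1.6094/0.000141908 ≈ 11341.4386.
t ≈ 31.0724.

31.1 years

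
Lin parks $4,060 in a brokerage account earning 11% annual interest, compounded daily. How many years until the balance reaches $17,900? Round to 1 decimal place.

13.5 years

We need (1 + 0.00030137)^(365t) = 4.4089, so 365t = ln 4.4089 / ln 1.000301 ≈ 4923.6552.
t ≈ 4923.6552/365 = 13.4895 years.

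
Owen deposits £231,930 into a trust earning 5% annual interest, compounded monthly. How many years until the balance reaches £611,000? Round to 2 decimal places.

(1 + 0.00416667)^(12t) = 611,000/231,930 = 2.6344.
12t·ln(1 + 0.00416667) = ln(2.6344); 12t = 0.96866/0.00415801 ≈ 232.9627.
t ≈ 19.4136 years.

19.41 years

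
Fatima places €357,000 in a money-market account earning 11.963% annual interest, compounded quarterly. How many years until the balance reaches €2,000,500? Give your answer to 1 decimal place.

We need (1 + 0.0299075)^(4t) = 5.6036, so 4t = ln 5.6036 / ln 1.029907 ≈ 58.4824.
t ≈ 58.4824/4 = 14.6206 years.

14.6 years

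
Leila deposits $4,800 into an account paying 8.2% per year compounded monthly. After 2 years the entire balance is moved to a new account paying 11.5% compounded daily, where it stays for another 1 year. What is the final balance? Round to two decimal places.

Phase 1: 4,800·(1 + 0.082/12)^24 ≈ 5,652.2750.
Phase 2: 5,652.2750·(1 + 0.115/365)^365 ≈ 6,341.0224.

$6,341.02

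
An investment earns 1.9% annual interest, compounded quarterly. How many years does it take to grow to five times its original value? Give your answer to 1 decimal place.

84.9 years

(1 + 0.00475)^(4t) = 5.
4t = ln 5 / ln(1 + 0.00475) ≈ 1.6094/0.00473875 ≈ 339.6331.
t ≈ 84.9083.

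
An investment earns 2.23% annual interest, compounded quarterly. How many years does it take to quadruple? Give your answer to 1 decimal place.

(1 + 0.005575)^(4t) = 4.
4t = ln 4 / ln(1 + 0.005575) ≈ 1.3863/0.00555952 ≈ 249.3552.
t ≈ 62.3388.

62.3 years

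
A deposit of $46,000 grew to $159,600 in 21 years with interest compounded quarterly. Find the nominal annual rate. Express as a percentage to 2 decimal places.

The 84-period growth factor is 159,600/46,000 = 3.46957.
r/4 = 3.46957^(1/84) − 1 ≈ 0.0149201, so r ≈ 4·0.0149201 = 5.96803%.

5.97%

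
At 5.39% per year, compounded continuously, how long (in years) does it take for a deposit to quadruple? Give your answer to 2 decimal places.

e^(0.0539t) = 4, so 0.0539t = ln 4 ≈ 1.3863.
t ≈ 1.3863/0.0539 ≈ 25.7197.

25.72 years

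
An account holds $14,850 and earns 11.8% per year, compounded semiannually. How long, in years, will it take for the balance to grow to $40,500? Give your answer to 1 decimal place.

8.8 years

(1 + 0.059)^(2t) = 40,500/14,850 = 2.7273.
2t·ln(1 + 0.059) = ln(2.7273); 2t = 1.0033/0.0573251 ≈ 17.5020.
t ≈ 8.7510 years.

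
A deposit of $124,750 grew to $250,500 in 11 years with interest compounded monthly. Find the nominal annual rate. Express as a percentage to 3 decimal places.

(1 + r/12)^132 = 250,500/124,750 = 2.00802.
1 + r/12 = 2.00802^(1/132) ≈ 1.005295, so r/12 ≈ 0.00529539.
r ≈ 12·0.00529539 = 6.35447%.

6.354%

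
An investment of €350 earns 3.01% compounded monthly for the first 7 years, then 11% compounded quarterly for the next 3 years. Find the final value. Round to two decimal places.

Phase 1: 350·(1 + 0.0301/12)^84 ≈ 431.9757.
Phase 2: 431.9757·(1 + 0.0275)^12 ≈ 598.1929.

€598.19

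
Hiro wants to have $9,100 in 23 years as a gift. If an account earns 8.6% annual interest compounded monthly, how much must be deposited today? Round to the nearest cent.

$1,267.86

Growth factor = (1 + 0.086/12)^276 ≈ 7.17746208.
P = 9,100/7.17746208 ≈ 1,267.8576.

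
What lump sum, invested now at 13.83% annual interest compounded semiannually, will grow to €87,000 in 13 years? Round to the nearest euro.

€15,294

Growth factor = (1 + 0.06915)^26 ≈ 5.6885901839.
P = 87,000/5.6885901839 ≈ 15,293.7718.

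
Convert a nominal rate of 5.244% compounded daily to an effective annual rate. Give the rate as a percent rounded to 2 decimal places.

EAR = (1 + 5.244%/365)^365 − 1 = (1 + 0.000143671)^365 − 1.
(1 + 0.000143671)^365 ≈ 1.053835, so EAR ≈ 5.38354%.

5.38%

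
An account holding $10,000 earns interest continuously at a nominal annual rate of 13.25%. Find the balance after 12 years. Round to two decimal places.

A = P·e^(rt) = 10,000·e^(0.1325·12) = 10,000·e^1.59.
e^1.59 ≈ 4.9037489283, so A ≈ 49,037.4893.

$49,037.49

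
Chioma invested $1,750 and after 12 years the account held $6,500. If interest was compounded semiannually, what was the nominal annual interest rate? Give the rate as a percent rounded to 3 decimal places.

11.239%

(1 + r/2)^24 = 6,500/1,750 = 3.71429.
1 + r/2 = 3.71429^(1/24) ≈ 1.056197, so r/2 ≈ 0.0561967.
r ≈ 2·0.0561967 = 11.23934%.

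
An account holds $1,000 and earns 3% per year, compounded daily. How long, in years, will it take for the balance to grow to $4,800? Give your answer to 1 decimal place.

52.3 years

(1 + 0.0000821918)^(365t) = 4,800/1,000 = 4.8.
365t·ln(1 + 0.0000821918) = ln(4.8); 365t = 1.5686/8.21884e-05 ≈ 19085.6113.
t ≈ 52.2893 years.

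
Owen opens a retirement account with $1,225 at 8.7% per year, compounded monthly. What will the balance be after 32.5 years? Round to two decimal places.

$20,496.22

Periodic rate = 8.7%/12 = 0.00725; periods = 12·32.5 = 390.
A = 1,225·(1 + 0.00725)^390 ≈ 1,225·16.731607326 ≈ 20,496.2190.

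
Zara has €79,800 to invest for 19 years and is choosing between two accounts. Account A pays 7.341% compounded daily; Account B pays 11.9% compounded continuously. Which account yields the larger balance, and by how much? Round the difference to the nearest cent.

A: (1 + 0.07341/365)^6935 ≈ 4.03356159619, so 79,800 × 4.03356159619 ≈ 321,878.2154.
B: e^(0.119·19) = e^2.261 ≈ 9.59267704907, so 79,800 × 9.59267704907 ≈ 765,495.6285.
Difference ≈ 443,617.4131 in favor of B.

Account B, by €443,617.41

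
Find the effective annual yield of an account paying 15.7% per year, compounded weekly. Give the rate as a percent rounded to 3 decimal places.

EAR = (1 + 15.7%/52)^52 − 1 = (1 + 0.00301923)^52 − 1.
(1 + 0.00301923)^52 ≈ 1.169719, so EAR ≈ 16.97189%.

16.972%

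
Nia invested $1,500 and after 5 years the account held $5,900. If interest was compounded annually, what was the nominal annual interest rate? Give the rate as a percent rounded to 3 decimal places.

The 5-period growth factor is 5,900/1,500 = 3.93333.
r = 3.93333^(1/5) − 1 ≈ 0.31508, i.e. 31.50799%.

31.508%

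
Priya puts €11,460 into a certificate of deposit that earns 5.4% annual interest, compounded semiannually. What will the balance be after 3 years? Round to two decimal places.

€13,446.44

Growth factor = (1 + 0.027)^6 ≈ 1.1733367181.
A ≈ 11,460 × 1.1733367181 ≈ 13,446.4388.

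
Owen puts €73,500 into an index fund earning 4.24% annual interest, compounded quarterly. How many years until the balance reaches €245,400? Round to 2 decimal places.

(1 + 0.0106)^(4t) = 245,400/73,500 = 3.3388.
4t·ln(1 + 0.0106) = ln(3.3388); 4t = 1.2056/0.0105442 ≈ 114.3380.
t ≈ 28.5845 years.

28.58 years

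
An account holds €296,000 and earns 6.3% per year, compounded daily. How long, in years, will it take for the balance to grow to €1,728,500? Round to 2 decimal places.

28.01 years

We need (1 + 0.000172603)^(365t) = 5.8395, so 365t = ln 5.8395 / ln 1.000173 ≈ 10224.6470.
t ≈ 10224.6470/365 = 28.0127 years.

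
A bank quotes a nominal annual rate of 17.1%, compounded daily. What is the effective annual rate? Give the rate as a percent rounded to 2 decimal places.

18.64%

EAR = (1 + 17.1%/365)^365 − 1 = (1 + 0.000468493)^365 − 1.
(1 + 0.000468493)^365 ≈ 1.186443, so EAR ≈ 18.64432%.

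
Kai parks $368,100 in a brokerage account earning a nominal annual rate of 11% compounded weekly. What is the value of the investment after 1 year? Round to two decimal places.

$410,854.22

Growth factor = (1 + 0.11/52)^52 ≈ 1.1161483862.
A ≈ 368,100 × 1.1161483862 ≈ 410,854.2210.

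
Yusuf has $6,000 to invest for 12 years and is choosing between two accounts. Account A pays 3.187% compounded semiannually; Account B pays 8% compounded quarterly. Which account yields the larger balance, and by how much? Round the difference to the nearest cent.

A: (1 + 0.015935)^24 ≈ 1.461443868, so 6,000 × 1.461443868 ≈ 8,768.6632.
B: (1 + 0.02)^48 ≈ 2.5870703855, so 6,000 × 2.5870703855 ≈ 15,522.4223.
Difference ≈ 6,753.7591 in favor of B.

Account B, by $6,753.76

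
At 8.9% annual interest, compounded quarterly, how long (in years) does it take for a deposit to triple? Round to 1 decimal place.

(1 + 0.02225)^(4t) = 3.
4t = ln 3 / ln(1 + 0.02225) ≈ 1.0986/0.0220061 ≈ 49.9231.
t ≈ 12.4808.

12.5 years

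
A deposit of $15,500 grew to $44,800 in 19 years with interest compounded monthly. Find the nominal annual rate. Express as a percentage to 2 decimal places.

5.60%

(1 + r/12)^228 = 44,800/15,500 = 2.89032.
1 + r/12 = 2.89032^(1/228) ≈ 1.004666, so r/12 ≈ 0.00466598.
r ≈ 12·0.00466598 = 5.59917%.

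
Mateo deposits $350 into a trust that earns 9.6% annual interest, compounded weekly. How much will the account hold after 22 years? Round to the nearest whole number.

$2,887

Periodic rate = 9.6%/52 = 0.00184615; periods = 52·22 = 1144.
A = 350·(1 + 0.096/52)^1144 ≈ 350·8.248677279 ≈ 2,887.0370.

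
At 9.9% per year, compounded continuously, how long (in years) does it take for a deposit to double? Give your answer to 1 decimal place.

e^(0.099t) = 2, so 0.099t = ln 2 ≈ 0.69315.
t ≈ 0.69315/0.099 ≈ 7.0015.

7.0 years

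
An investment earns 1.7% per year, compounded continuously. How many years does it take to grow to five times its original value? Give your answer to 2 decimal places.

e^(0.017t) = 5, so 0.017t = ln 5 ≈ 1.6094.
t ≈ 1.6094/0.017 ≈ 94.6728.

94.67 years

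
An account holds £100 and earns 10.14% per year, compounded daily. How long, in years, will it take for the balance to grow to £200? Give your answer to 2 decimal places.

We need (1 + 0.000277808)^(365t) = 2, so 365t = ln 2 / ln 1.000278 ≈ 2495.4030.
t ≈ 2495.4030/365 = 6.8367 years.

6.84 years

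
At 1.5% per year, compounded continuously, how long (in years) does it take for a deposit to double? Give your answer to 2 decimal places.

46.21 years

e^(0.015t) = 2, so 0.015t = ln 2 ≈ 0.69315.
t ≈ 0.69315/0.015 ≈ 46.2098.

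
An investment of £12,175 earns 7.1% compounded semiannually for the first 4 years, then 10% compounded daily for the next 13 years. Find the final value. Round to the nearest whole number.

£59,044

After 4 years at 7.1%: 12,175 × 1.3219067671 ≈ 16,094.2149.
Then 13 years at 10%: 16,094.2149 × 3.6686434087 ≈ 59,043.9354.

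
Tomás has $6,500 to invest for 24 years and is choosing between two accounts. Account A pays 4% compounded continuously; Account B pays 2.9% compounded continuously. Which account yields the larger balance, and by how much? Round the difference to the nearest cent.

Account A growth factor: e^(0.04·24) = e^0.96 ≈ 2.6116964734; balance ≈ 16,976.0271.
Account B growth factor: e^(0.029·24) = e^0.696 ≈ 2.0057137852; balance ≈ 13,037.1396.
Account A is larger by 3,938.8875.

Account A, by $3,938.89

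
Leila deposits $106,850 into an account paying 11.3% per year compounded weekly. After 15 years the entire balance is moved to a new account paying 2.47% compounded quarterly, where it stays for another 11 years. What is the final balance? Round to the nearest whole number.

$761,623

After 15 years at 11.3%: 106,850 × 5.43663868465 ≈ 580,904.8435.
Then 11 years at 2.47%: 580,904.8435 × 1.31109748817 ≈ 761,622.8811.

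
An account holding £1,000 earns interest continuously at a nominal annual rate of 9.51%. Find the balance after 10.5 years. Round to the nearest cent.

£2,714.34

A = P·e^(rt) = 1,000·e^(0.0951·10.5) = 1,000·e^0.99855.
e^0.99855 ≈ 2.714343176, so A ≈ 2,714.3432.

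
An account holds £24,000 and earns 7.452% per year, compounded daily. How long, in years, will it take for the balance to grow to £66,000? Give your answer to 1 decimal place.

13.6 years

We need (1 + 0.000204164)^(365t) = 2.75, so 365t = ln 2.75 / ln 1.000204 ≈ 4955.3412.
t ≈ 4955.3412/365 = 13.5763 years.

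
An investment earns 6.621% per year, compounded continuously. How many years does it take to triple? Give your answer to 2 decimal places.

e^(0.06621t) = 3, so 0.06621t = ln 3 ≈ 1.0986.
t ≈ 1.0986/0.06621 ≈ 16.5928.

16.59 years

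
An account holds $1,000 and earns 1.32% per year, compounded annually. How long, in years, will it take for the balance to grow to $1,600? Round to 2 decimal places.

35.84 years

We need (1 + 0.0132)^t = 1.6, so t = ln 1.6 / ln 1.0132 ≈ 35.8408.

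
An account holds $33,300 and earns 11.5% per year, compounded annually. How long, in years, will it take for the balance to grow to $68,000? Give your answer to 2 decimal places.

6.56 years

We need (1 + 0.115)^t = 2.042, so t = ln 2.042 / ln 1.115 ≈ 6.5588.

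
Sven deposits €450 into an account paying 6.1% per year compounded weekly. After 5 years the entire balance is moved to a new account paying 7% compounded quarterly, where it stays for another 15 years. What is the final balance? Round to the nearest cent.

€1,728.46

Phase 1: 450·(1 + 0.061/52)^260 ≈ 610.3721.
Phase 2: 610.3721·(1 + 0.0175)^60 ≈ 1,728.4617.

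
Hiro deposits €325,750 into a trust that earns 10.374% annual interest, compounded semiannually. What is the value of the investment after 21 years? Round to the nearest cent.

€2,724,528.28

Periodic rate = 10.374%/2 = 0.05187; periods = 2·21 = 42.
A = 325,750·(1 + 0.05187)^42 ≈ 325,750·8.363862705302 ≈ 2,724,528.2763.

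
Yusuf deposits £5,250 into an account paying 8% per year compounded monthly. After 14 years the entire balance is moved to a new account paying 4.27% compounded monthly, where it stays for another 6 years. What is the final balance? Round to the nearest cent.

Phase 1: 5,250·(1 + 0.08/12)^168 ≈ 16,030.7901.
Phase 2: 16,030.7901·(1 + 0.0427/12)^72 ≈ 20,702.5423.

£20,702.54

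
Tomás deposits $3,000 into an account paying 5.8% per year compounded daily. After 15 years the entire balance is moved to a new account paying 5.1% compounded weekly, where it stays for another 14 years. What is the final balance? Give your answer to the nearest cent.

After 15 years at 5.8%: 3,000 × 2.3867458856 ≈ 7,160.2377.
Then 14 years at 5.1%: 7,160.2377 × 2.0414290844 ≈ 14,617.1174.

$14,617.12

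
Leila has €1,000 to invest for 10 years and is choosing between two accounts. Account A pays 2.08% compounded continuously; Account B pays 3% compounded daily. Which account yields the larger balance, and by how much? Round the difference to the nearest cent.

A: e^(0.0208·10) = e^0.208 ≈ 1.23121317, so 1,000 × 1.23121317 ≈ 1,231.2132.
B: (1 + 0.03/365)^3650 ≈ 1.349842166, so 1,000 × 1.349842166 ≈ 1,349.8422.
Difference ≈ 118.6290 in favor of B.

Account B, by €118.63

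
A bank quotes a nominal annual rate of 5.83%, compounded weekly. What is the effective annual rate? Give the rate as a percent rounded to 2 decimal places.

One year is 52 periods at 0.00112115 each: (1 + 0.00112115)^52 ≈ 1.059998.
EAR = 1.059998 − 1 ≈ 5.99983%.

6.00%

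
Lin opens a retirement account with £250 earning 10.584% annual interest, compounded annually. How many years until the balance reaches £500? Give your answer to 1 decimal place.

(1 + 0.10584)^t = 500/250 = 2.
t·ln(1 + 0.10584) = ln(2); t = 0.69315/0.100605 ≈ 6.8898.

6.9 years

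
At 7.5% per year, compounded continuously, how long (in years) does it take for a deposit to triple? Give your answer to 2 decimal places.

e^(0.075t) = 3, so 0.075t = ln 3 ≈ 1.0986.
t ≈ 1.0986/0.075 ≈ 14.6482.

14.65 years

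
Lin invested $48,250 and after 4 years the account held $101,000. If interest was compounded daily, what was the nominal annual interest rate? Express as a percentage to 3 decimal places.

18.473%

(1 + r/365)^1460 = 101,000/48,250 = 2.09326.
1 + r/365 = 2.09326^(1/1460) ≈ 1.000506, so r/365 ≈ 0.000506104.
r ≈ 365·0.000506104 = 18.47279%.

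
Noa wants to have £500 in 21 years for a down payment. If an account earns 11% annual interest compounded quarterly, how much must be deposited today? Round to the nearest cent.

£51.20

Periodic rate = 11%/4 = 0.0275; 84 periods.
P = 500/(1 + 0.0275)^84 ≈ 500/9.76503414 ≈ 51.2031.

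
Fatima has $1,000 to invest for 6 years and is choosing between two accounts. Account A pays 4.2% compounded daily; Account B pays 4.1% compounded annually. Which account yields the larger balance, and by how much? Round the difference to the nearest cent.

Account A, by $13.94

Account A growth factor: (1 + 0.042/365)^2190 ≈ 1.286577385; balance ≈ 1,286.5774.
Account B growth factor: (1 + 0.041)^6 ≈ 1.272636506; balance ≈ 1,272.6365.
Account A is larger by 13.9409.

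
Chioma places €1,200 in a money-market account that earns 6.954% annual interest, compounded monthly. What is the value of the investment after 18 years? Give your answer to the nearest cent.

Periodic rate = 6.954%/12 = 0.005795; periods = 12·18 = 216.
A = 1,200·(1 + 0.005795)^216 ≈ 1,200·3.48374231 ≈ 4,180.4908.

€4,180.49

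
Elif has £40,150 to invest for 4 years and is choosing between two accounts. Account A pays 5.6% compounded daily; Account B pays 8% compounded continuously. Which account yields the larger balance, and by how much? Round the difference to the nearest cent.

A: (1 + 0.056/365)^1460 ≈ 1.251049524, so 40,150 × 1.251049524 ≈ 50,229.6384.
B: e^(0.08·4) = e^0.32 ≈ 1.3771277643, so 40,150 × 1.3771277643 ≈ 55,291.6797.
Difference ≈ 5,062.0414 in favor of B.

Account B, by £5,062.04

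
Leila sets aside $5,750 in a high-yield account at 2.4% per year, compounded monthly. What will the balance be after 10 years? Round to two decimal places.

$7,307.93

Periodic rate = 2.4%/12 = 0.002; periods = 12·10 = 120.
A = 5,750·(1 + 0.002)^120 ≈ 5,750·1.270944493 ≈ 7,307.9308.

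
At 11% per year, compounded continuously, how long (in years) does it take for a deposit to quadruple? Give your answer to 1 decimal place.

e^(0.11t) = 4, so 0.11t = ln 4 ≈ 1.3863.
t ≈ 1.3863/0.11 ≈ 12.6027.

12.6 years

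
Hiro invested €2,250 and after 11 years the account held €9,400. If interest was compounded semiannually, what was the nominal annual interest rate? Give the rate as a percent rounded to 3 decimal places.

13.430%

The 22-period growth factor is 9,400/2,250 = 4.17778.
r/2 = 4.17778^(1/22) − 1 ≈ 0.0671483, so r ≈ 2·0.0671483 = 13.42967%.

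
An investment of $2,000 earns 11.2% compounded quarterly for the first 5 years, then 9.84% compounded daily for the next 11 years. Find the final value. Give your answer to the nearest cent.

Phase 1: 2,000·(1 + 0.028)^20 ≈ 3,474.4998.
Phase 2: 3,474.4998·(1 + 0.0984/365)^4015 ≈ 10,254.3771.

$10,254.38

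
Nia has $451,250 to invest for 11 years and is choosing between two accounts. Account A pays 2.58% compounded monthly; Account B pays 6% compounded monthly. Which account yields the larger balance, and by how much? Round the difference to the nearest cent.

Account B, by $272,487.51

Account A growth factor: (1 + 0.00215)^132 ≈ 1.32776270831; balance ≈ 599,152.9221.
Account B growth factor: (1 + 0.005)^132 ≈ 1.9316131435; balance ≈ 871,640.4310.
Account B is larger by 272,487.5089.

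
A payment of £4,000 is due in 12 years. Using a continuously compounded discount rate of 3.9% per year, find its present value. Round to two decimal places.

P = A·e^(−rt) = 4,000·e^(−0.468).
e^(−0.468) ≈ 0.6262535237, so P ≈ 2,505.0141.

£2,505.01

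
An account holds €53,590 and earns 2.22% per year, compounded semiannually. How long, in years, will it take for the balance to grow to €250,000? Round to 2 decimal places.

69.76 years

We need (1 + 0.0111)^(2t) = 4.665, so 2t = ln 4.665 / ln 1.0111 ≈ 139.5162.
t ≈ 139.5162/2 = 69.7581 years.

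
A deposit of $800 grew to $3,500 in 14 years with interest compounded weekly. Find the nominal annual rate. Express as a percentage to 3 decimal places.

The 728-period growth factor is 3,500/800 = 4.375.
r/52 = 4.375^(1/728) − 1 ≈ 0.0020294, so r ≈ 52·0.0020294 = 10.55288%.

10.553%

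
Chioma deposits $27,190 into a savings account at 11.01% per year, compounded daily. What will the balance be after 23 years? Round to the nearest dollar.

$341,985

Periodic rate = 11.01%/365 = 0.000301644; periods = 365·23 = 8395.
A = 27,190·(1 + 0.1101/365)^8395 ≈ 27,190·12.5776087589 ≈ 341,985.1822.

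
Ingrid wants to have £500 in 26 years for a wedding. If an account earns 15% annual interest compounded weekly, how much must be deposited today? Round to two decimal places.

£10.18

Growth factor = (1 + 0.15/52)^1352 ≈ 49.1258707.
P = 500/49.1258707 ≈ 10.1779.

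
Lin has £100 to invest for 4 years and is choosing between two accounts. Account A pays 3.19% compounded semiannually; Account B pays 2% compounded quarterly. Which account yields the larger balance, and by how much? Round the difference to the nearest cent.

Account A, by £5.19

A: (1 + 0.01595)^8 ≈ 1.13495509, so 100 × 1.13495509 ≈ 113.4955.
B: (1 + 0.005)^16 ≈ 1.08307115, so 100 × 1.08307115 ≈ 108.3071.
Difference ≈ 5.1884 in favor of A.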